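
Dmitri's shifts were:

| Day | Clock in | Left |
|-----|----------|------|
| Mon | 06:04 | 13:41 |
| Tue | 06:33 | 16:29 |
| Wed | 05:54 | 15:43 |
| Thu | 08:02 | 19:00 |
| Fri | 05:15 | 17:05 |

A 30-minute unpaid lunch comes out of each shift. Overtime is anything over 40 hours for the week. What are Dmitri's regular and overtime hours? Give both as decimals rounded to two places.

Mon: 06:04–13:41 = 7 h 37 min; less 30 min break → 7 h 7 min
Tue: 06:33–16:29 = 9 h 56 min; less 30 min break → 9 h 26 min
Wed: 05:54–15:43 = 9 h 49 min; less 30 min break → 9 h 19 min
Thu: 08:02–19:00 = 10 h 58 min; less 30 min break → 10 h 28 min
Fri: 05:15–17:05 = 11 h 50 min; less 30 min break → 11 h 20 min
Total worked: 47 h 40 min = 47.67 h.
Threshold 40 h → overtime 7 h 40 min, regular 40 h 0 min.

Regular 40.00 hours, overtime 7.67 hours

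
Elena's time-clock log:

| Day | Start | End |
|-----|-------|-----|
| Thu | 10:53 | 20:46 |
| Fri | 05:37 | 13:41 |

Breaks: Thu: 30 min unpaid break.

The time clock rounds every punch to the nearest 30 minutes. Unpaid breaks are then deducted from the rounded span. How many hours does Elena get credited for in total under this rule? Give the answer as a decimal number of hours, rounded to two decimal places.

17.50 hours

Thu: in 10:53→11:00, out 20:46→21:00; 10 h 0 min − 30 min = 9 h 30 min
Fri: in 05:37→05:30, out 13:41→13:30; 8 h 0 min
Total credited: 17 h 30 min.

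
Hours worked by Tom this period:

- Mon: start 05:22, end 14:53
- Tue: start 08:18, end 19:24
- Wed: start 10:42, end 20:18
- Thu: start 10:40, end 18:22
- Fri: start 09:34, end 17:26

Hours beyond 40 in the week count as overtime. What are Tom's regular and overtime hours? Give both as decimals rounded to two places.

Regular 40.00 hours, overtime 5.78 hours

Mon: 05:22–14:53 = 9 h 31 min
Tue: 08:18–19:24 = 11 h 6 min
Wed: 10:42–20:18 = 9 h 36 min
Thu: 10:40–18:22 = 7 h 42 min
Fri: 09:34–17:26 = 7 h 52 min
Total worked: 45 h 47 min = 45.78 h.
Threshold 40 h → overtime 5 h 47 min, regular 40 h 0 min.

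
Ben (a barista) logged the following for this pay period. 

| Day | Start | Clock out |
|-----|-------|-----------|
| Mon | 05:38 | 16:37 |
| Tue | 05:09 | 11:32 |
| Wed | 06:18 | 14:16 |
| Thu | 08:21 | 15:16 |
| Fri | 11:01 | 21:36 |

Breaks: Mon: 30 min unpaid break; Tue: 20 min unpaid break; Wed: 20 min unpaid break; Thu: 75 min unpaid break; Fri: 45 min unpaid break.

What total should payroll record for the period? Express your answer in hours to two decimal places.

Mon: 05:38–16:37 = 10 h 59 min; less 30 min break → 10 h 29 min
Tue: 05:09–11:32 = 6 h 23 min; less 20 min break → 6 h 3 min
Wed: 06:18–14:16 = 7 h 58 min; less 20 min break → 7 h 38 min
Thu: 08:21–15:16 = 6 h 55 min; less 75 min break → 5 h 40 min
Fri: 11:01–21:36 = 10 h 35 min; less 45 min break → 9 h 50 min
Total: 10 h 29 min + 6 h 3 min + 7 h 38 min + 5 h 40 min + 9 h 50 min = 39 h 40 min.

39.67 hours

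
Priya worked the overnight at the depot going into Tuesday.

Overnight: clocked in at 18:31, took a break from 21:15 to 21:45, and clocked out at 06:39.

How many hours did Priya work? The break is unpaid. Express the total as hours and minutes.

11 h 38 min

Overnight: 18:31 → midnight = 5 h 29 min; midnight → 06:39 = 6 h 39 min; span 12 h 8 min; less 30 min break → 11 h 38 min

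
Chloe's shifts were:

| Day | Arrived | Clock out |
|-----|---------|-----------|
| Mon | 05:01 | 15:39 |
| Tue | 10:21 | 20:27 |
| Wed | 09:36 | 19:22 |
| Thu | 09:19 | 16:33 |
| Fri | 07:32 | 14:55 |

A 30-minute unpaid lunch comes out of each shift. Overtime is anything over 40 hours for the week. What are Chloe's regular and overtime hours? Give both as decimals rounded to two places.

Mon: 05:01–15:39 = 10 h 38 min; less 30 min break → 10 h 8 min
Tue: 10:21–20:27 = 10 h 6 min; less 30 min break → 9 h 36 min
Wed: 09:36–19:22 = 9 h 46 min; less 30 min break → 9 h 16 min
Thu: 09:19–16:33 = 7 h 14 min; less 30 min break → 6 h 44 min
Fri: 07:32–14:55 = 7 h 23 min; less 30 min break → 6 h 53 min
Total worked: 42 h 37 min = 42.62 h.
Threshold 40 h → overtime 2 h 37 min, regular 40 h 0 min.

Regular 40.00 hours, overtime 2.62 hours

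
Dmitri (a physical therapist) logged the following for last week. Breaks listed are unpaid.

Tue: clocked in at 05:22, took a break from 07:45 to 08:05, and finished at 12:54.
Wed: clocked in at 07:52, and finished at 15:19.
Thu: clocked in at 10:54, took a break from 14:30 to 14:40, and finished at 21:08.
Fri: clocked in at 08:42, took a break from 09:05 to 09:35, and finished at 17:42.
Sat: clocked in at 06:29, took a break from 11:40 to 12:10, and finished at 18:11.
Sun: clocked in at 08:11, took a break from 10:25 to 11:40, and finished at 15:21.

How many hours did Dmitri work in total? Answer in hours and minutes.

50 h 20 min

Tue: 05:22–12:54 = 7 h 32 min; less 20 min break → 7 h 12 min
Wed: 07:52–15:19 = 7 h 27 min
Thu: 10:54–21:08 = 10 h 14 min; less 10 min break → 10 h 4 min
Fri: 08:42–17:42 = 9 h 0 min; less 30 min break → 8 h 30 min
Sat: 06:29–18:11 = 11 h 42 min; less 30 min break → 11 h 12 min
Sun: 08:11–15:21 = 7 h 10 min; less 75 min break → 5 h 55 min
Total: 7 h 12 min + 7 h 27 min + 10 h 4 min + 8 h 30 min + 11 h 12 min + 5 h 55 min = 50 h 20 min.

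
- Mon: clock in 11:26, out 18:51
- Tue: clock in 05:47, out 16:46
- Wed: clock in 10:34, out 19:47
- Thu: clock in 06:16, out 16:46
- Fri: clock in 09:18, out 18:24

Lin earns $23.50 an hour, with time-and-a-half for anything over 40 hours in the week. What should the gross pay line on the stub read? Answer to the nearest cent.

Mon: 11:26–18:51 = 7 h 25 min
Tue: 05:47–16:46 = 10 h 59 min
Wed: 10:34–19:47 = 9 h 13 min
Thu: 06:16–16:46 = 10 h 30 min
Fri: 09:18–18:24 = 9 h 6 min
Total worked: 47 h 13 min = 2833 min.
Regular 40 h 0 min = 2400 min at $23.50/h; overtime 7 h 13 min = 433 min at $35.25/h.
Pay = (2400 × $23.50 + 433 × $35.25) ÷ 60 = $1194.39.

$1194.39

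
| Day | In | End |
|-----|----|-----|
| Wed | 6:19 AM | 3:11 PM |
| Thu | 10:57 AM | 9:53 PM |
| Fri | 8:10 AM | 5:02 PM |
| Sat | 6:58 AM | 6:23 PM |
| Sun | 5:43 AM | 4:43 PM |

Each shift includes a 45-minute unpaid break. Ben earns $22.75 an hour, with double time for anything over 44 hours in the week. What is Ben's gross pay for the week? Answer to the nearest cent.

$1152.67

Wed: 6:19 AM–3:11 PM = 8 h 52 min; less 45 min break → 8 h 7 min
Thu: 10:57 AM–9:53 PM = 10 h 56 min; less 45 min break → 10 h 11 min
Fri: 8:10 AM–5:02 PM = 8 h 52 min; less 45 min break → 8 h 7 min
Sat: 6:58 AM–6:23 PM = 11 h 25 min; less 45 min break → 10 h 40 min
Sun: 5:43 AM–4:43 PM = 11 h 0 min; less 45 min break → 10 h 15 min
Total worked: 47 h 20 min = 2840 min.
Regular 44 h 0 min = 2640 min at $22.75/h; overtime 3 h 20 min = 200 min at $45.50/h.
Pay = (2640 × $22.75 + 200 × $45.50) ÷ 60 = $1152.67.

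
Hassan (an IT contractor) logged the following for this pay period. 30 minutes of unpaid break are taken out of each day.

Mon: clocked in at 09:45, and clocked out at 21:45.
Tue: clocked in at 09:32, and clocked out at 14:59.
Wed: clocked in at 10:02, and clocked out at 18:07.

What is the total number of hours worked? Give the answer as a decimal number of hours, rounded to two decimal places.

24.03 hours

Mon: 09:45–21:45 = 12 h 0 min; less 30 min break → 11 h 30 min
Tue: 09:32–14:59 = 5 h 27 min; less 30 min break → 4 h 57 min
Wed: 10:02–18:07 = 8 h 5 min; less 30 min break → 7 h 35 min
Total: 11 h 30 min + 4 h 57 min + 7 h 35 min = 24 h 2 min.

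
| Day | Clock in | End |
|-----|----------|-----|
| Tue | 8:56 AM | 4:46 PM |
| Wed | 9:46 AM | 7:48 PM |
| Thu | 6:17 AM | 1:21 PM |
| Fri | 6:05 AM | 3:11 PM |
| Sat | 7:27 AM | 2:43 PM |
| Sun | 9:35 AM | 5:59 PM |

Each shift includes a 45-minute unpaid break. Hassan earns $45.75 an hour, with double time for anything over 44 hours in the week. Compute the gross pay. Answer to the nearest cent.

$2122.80

Tue: 8:56 AM–4:46 PM = 7 h 50 min; less 45 min break → 7 h 5 min
Wed: 9:46 AM–7:48 PM = 10 h 2 min; less 45 min break → 9 h 17 min
Thu: 6:17 AM–1:21 PM = 7 h 4 min; less 45 min break → 6 h 19 min
Fri: 6:05 AM–3:11 PM = 9 h 6 min; less 45 min break → 8 h 21 min
Sat: 7:27 AM–2:43 PM = 7 h 16 min; less 45 min break → 6 h 31 min
Sun: 9:35 AM–5:59 PM = 8 h 24 min; less 45 min break → 7 h 39 min
Total worked: 45 h 12 min = 2712 min.
Regular 44 h 0 min = 2640 min at $45.75/h; overtime 1 h 12 min = 72 min at $91.50/h.
Pay = (2640 × $45.75 + 72 × $91.50) ÷ 60 = $2122.80.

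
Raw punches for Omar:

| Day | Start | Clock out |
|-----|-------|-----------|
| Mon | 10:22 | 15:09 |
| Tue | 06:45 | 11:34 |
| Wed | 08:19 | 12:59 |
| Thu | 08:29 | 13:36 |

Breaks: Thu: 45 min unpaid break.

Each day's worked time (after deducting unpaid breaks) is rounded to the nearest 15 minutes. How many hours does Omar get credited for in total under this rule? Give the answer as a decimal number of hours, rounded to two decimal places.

18.50 hours

Mon: 10:22–15:09 = 4 h 47 min → rounds to 4 h 45 min
Tue: 06:45–11:34 = 4 h 49 min → rounds to 4 h 45 min
Wed: 08:19–12:59 = 4 h 40 min → rounds to 4 h 45 min
Thu: 08:29–13:36 = 5 h 7 min − 45 min = 4 h 22 min → rounds to 4 h 15 min
Total credited: 18 h 30 min.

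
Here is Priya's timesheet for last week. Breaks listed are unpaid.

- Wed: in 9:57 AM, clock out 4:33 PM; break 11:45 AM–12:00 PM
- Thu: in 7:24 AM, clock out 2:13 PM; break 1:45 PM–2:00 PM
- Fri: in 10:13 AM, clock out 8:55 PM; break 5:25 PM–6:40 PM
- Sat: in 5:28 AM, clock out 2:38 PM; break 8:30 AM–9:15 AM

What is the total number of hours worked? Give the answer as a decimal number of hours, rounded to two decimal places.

30.78 hours

Wed: 9:57 AM–4:33 PM = 6 h 36 min; less 15 min break → 6 h 21 min
Thu: 7:24 AM–2:13 PM = 6 h 49 min; less 15 min break → 6 h 34 min
Fri: 10:13 AM–8:55 PM = 10 h 42 min; less 75 min break → 9 h 27 min
Sat: 5:28 AM–2:38 PM = 9 h 10 min; less 45 min break → 8 h 25 min
Total: 6 h 21 min + 6 h 34 min + 9 h 27 min + 8 h 25 min = 30 h 47 min.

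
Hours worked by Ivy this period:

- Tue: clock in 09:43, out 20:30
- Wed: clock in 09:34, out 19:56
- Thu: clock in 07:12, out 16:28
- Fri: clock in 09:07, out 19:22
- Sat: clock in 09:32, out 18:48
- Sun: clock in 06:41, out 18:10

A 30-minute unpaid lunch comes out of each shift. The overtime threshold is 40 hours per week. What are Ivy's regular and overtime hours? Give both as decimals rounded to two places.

Regular 40.00 hours, overtime 18.42 hours

Tue: 09:43–20:30 = 10 h 47 min; less 30 min break → 10 h 17 min
Wed: 09:34–19:56 = 10 h 22 min; less 30 min break → 9 h 52 min
Thu: 07:12–16:28 = 9 h 16 min; less 30 min break → 8 h 46 min
Fri: 09:07–19:22 = 10 h 15 min; less 30 min break → 9 h 45 min
Sat: 09:32–18:48 = 9 h 16 min; less 30 min break → 8 h 46 min
Sun: 06:41–18:10 = 11 h 29 min; less 30 min break → 10 h 59 min
Total worked: 58 h 25 min = 58.42 h.
Threshold 40 h → overtime 18 h 25 min, regular 40 h 0 min.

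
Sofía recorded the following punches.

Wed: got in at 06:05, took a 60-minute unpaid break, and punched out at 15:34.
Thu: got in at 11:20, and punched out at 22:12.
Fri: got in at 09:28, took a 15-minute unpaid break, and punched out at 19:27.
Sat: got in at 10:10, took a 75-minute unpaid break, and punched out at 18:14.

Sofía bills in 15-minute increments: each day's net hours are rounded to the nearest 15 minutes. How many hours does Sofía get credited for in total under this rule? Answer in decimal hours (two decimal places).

35.75 hours

Wed: 06:05–15:34 = 9 h 29 min − 60 min = 8 h 29 min → rounds to 8 h 30 min
Thu: 11:20–22:12 = 10 h 52 min → rounds to 10 h 45 min
Fri: 09:28–19:27 = 9 h 59 min − 15 min = 9 h 44 min → rounds to 9 h 45 min
Sat: 10:10–18:14 = 8 h 4 min − 75 min = 6 h 49 min → rounds to 6 h 45 min
Total credited: 35 h 45 min.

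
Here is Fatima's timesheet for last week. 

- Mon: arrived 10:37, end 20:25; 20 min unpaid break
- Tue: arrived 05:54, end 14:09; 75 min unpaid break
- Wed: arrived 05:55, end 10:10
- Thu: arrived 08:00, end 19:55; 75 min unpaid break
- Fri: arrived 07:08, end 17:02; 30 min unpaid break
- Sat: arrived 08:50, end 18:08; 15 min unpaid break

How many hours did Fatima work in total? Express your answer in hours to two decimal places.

49.83 hours

Mon: 10:37–20:25 = 9 h 48 min; less 20 min break → 9 h 28 min
Tue: 05:54–14:09 = 8 h 15 min; less 75 min break → 7 h 0 min
Wed: 05:55–10:10 = 4 h 15 min
Thu: 08:00–19:55 = 11 h 55 min; less 75 min break → 10 h 40 min
Fri: 07:08–17:02 = 9 h 54 min; less 30 min break → 9 h 24 min
Sat: 08:50–18:08 = 9 h 18 min; less 15 min break → 9 h 3 min
Total: 9 h 28 min + 7 h 0 min + 4 h 15 min + 10 h 40 min + 9 h 24 min + 9 h 3 min = 49 h 50 min.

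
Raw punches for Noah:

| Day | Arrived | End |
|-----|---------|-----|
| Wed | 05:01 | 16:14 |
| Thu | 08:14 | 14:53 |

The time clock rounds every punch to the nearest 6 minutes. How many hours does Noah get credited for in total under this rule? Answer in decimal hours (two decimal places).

17.90 hours

Wed: in 05:01→05:00, out 16:14→16:12; 11 h 12 min
Thu: in 08:14→08:12, out 14:53→14:54; 6 h 42 min
Total credited: 17 h 54 min.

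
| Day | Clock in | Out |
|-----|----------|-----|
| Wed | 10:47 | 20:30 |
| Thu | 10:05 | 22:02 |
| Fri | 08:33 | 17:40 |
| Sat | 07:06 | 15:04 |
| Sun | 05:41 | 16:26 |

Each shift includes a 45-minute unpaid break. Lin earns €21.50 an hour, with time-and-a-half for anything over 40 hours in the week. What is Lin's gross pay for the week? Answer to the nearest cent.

€1045.44

Wed: 10:47–20:30 = 9 h 43 min; less 45 min break → 8 h 58 min
Thu: 10:05–22:02 = 11 h 57 min; less 45 min break → 11 h 12 min
Fri: 08:33–17:40 = 9 h 7 min; less 45 min break → 8 h 22 min
Sat: 07:06–15:04 = 7 h 58 min; less 45 min break → 7 h 13 min
Sun: 05:41–16:26 = 10 h 45 min; less 45 min break → 10 h 0 min
Total worked: 45 h 45 min = 2745 min.
Regular 40 h 0 min = 2400 min at €21.50/h; overtime 5 h 45 min = 345 min at €32.25/h.
Pay = (2400 × €21.50 + 345 × €32.25) ÷ 60 = €1045.44.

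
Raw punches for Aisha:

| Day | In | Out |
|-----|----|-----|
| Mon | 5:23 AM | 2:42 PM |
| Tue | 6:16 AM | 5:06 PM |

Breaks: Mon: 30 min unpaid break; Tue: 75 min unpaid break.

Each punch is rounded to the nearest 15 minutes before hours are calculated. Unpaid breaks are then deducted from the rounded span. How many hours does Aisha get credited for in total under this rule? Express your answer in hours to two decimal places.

18.25 hours

Mon: in 5:23 AM→5:30 AM, out 2:42 PM→2:45 PM; 9 h 15 min − 30 min = 8 h 45 min
Tue: in 6:16 AM→6:15 AM, out 5:06 PM→5:00 PM; 10 h 45 min − 75 min = 9 h 30 min
Total credited: 18 h 15 min.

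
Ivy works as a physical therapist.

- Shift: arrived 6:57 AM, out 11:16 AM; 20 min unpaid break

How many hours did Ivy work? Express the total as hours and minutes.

Shift: 6:57 AM–11:16 AM = 4 h 19 min; less 20 min break → 3 h 59 min

3 h 59 min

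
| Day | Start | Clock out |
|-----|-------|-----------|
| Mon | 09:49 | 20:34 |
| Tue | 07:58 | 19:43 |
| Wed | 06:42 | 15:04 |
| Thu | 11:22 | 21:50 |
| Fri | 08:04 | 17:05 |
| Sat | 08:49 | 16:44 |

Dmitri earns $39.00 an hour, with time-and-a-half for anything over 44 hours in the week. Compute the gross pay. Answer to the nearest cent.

$2550.60

Mon: 09:49–20:34 = 10 h 45 min
Tue: 07:58–19:43 = 11 h 45 min
Wed: 06:42–15:04 = 8 h 22 min
Thu: 11:22–21:50 = 10 h 28 min
Fri: 08:04–17:05 = 9 h 1 min
Sat: 08:49–16:44 = 7 h 55 min
Total worked: 58 h 16 min = 3496 min.
Regular 44 h 0 min = 2640 min at $39.00/h; overtime 14 h 16 min = 856 min at $58.50/h.
Pay = (2640 × $39.00 + 856 × $58.50) ÷ 60 = $2550.60.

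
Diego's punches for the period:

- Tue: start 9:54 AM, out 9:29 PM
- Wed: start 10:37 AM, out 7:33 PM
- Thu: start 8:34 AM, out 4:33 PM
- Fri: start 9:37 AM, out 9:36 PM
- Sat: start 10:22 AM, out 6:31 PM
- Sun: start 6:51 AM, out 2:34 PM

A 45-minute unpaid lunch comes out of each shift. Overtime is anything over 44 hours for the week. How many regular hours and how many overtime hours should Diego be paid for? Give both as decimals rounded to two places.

Regular 44.00 hours, overtime 7.85 hours

Tue: 9:54 AM–9:29 PM = 11 h 35 min; less 45 min break → 10 h 50 min
Wed: 10:37 AM–7:33 PM = 8 h 56 min; less 45 min break → 8 h 11 min
Thu: 8:34 AM–4:33 PM = 7 h 59 min; less 45 min break → 7 h 14 min
Fri: 9:37 AM–9:36 PM = 11 h 59 min; less 45 min break → 11 h 14 min
Sat: 10:22 AM–6:31 PM = 8 h 9 min; less 45 min break → 7 h 24 min
Sun: 6:51 AM–2:34 PM = 7 h 43 min; less 45 min break → 6 h 58 min
Total worked: 51 h 51 min = 51.85 h.
Threshold 44 h → overtime 7 h 51 min, regular 44 h 0 min.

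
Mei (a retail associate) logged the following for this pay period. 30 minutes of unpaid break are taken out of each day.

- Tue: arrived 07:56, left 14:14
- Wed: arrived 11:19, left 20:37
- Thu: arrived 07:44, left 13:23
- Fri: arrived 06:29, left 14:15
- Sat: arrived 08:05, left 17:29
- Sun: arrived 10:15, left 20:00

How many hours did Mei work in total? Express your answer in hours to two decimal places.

45.17 hours

Tue: 07:56–14:14 = 6 h 18 min; less 30 min break → 5 h 48 min
Wed: 11:19–20:37 = 9 h 18 min; less 30 min break → 8 h 48 min
Thu: 07:44–13:23 = 5 h 39 min; less 30 min break → 5 h 9 min
Fri: 06:29–14:15 = 7 h 46 min; less 30 min break → 7 h 16 min
Sat: 08:05–17:29 = 9 h 24 min; less 30 min break → 8 h 54 min
Sun: 10:15–20:00 = 9 h 45 min; less 30 min break → 9 h 15 min
Total: 5 h 48 min + 8 h 48 min + 5 h 9 min + 7 h 16 min + 8 h 54 min + 9 h 15 min = 45 h 10 min.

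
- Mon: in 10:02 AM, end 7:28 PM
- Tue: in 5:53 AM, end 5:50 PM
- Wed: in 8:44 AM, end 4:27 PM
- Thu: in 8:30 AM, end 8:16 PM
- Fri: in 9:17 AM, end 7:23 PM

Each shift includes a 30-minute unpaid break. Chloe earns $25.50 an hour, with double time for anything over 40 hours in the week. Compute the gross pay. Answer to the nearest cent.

Mon: 10:02 AM–7:28 PM = 9 h 26 min; less 30 min break → 8 h 56 min
Tue: 5:53 AM–5:50 PM = 11 h 57 min; less 30 min break → 11 h 27 min
Wed: 8:44 AM–4:27 PM = 7 h 43 min; less 30 min break → 7 h 13 min
Thu: 8:30 AM–8:16 PM = 11 h 46 min; less 30 min break → 11 h 16 min
Fri: 9:17 AM–7:23 PM = 10 h 6 min; less 30 min break → 9 h 36 min
Total worked: 48 h 28 min = 2908 min.
Regular 40 h 0 min = 2400 min at $25.50/h; overtime 8 h 28 min = 508 min at $51.00/h.
Pay = (2400 × $25.50 + 508 × $51.00) ÷ 60 = $1451.80.

$1451.80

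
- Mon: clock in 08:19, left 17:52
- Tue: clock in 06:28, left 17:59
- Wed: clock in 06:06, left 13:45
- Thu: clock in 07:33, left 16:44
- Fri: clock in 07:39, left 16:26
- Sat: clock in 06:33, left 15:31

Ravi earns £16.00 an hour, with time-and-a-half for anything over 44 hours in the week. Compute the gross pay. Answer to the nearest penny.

£983.60

Mon: 08:19–17:52 = 9 h 33 min
Tue: 06:28–17:59 = 11 h 31 min
Wed: 06:06–13:45 = 7 h 39 min
Thu: 07:33–16:44 = 9 h 11 min
Fri: 07:39–16:26 = 8 h 47 min
Sat: 06:33–15:31 = 8 h 58 min
Total worked: 55 h 39 min = 3339 min.
Regular 44 h 0 min = 2640 min at £16.00/h; overtime 11 h 39 min = 699 min at £24.00/h.
Pay = (2640 × £16.00 + 699 × £24.00) ÷ 60 = £983.60.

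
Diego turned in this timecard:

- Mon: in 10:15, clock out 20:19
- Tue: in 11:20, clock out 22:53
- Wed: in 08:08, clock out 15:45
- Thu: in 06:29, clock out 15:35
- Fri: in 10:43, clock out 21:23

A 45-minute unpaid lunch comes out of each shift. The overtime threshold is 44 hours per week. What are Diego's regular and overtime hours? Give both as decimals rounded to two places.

Mon: 10:15–20:19 = 10 h 4 min; less 45 min break → 9 h 19 min
Tue: 11:20–22:53 = 11 h 33 min; less 45 min break → 10 h 48 min
Wed: 08:08–15:45 = 7 h 37 min; less 45 min break → 6 h 52 min
Thu: 06:29–15:35 = 9 h 6 min; less 45 min break → 8 h 21 min
Fri: 10:43–21:23 = 10 h 40 min; less 45 min break → 9 h 55 min
Total worked: 45 h 15 min = 45.25 h.
Threshold 44 h → overtime 1 h 15 min, regular 44 h 0 min.

Regular 44.00 hours, overtime 1.25 hours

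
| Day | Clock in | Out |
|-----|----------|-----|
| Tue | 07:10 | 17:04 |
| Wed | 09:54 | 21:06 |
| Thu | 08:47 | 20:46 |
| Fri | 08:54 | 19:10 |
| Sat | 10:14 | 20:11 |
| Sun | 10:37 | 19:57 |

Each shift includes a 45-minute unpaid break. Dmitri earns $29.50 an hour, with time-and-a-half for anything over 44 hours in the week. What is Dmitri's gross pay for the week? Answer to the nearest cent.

$1923.40

Tue: 07:10–17:04 = 9 h 54 min; less 45 min break → 9 h 9 min
Wed: 09:54–21:06 = 11 h 12 min; less 45 min break → 10 h 27 min
Thu: 08:47–20:46 = 11 h 59 min; less 45 min break → 11 h 14 min
Fri: 08:54–19:10 = 10 h 16 min; less 45 min break → 9 h 31 min
Sat: 10:14–20:11 = 9 h 57 min; less 45 min break → 9 h 12 min
Sun: 10:37–19:57 = 9 h 20 min; less 45 min break → 8 h 35 min
Total worked: 58 h 8 min = 3488 min.
Regular 44 h 0 min = 2640 min at $29.50/h; overtime 14 h 8 min = 848 min at $44.25/h.
Pay = (2640 × $29.50 + 848 × $44.25) ÷ 60 = $1923.40.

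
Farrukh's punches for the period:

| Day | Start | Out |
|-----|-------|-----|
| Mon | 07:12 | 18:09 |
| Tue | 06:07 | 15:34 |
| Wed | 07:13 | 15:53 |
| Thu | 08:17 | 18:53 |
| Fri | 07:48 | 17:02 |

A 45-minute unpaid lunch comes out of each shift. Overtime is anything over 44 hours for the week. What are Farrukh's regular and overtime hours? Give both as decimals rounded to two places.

Mon: 07:12–18:09 = 10 h 57 min; less 45 min break → 10 h 12 min
Tue: 06:07–15:34 = 9 h 27 min; less 45 min break → 8 h 42 min
Wed: 07:13–15:53 = 8 h 40 min; less 45 min break → 7 h 55 min
Thu: 08:17–18:53 = 10 h 36 min; less 45 min break → 9 h 51 min
Fri: 07:48–17:02 = 9 h 14 min; less 45 min break → 8 h 29 min
Total worked: 45 h 9 min = 45.15 h.
Threshold 44 h → overtime 1 h 9 min, regular 44 h 0 min.

Regular 44.00 hours, overtime 1.15 hours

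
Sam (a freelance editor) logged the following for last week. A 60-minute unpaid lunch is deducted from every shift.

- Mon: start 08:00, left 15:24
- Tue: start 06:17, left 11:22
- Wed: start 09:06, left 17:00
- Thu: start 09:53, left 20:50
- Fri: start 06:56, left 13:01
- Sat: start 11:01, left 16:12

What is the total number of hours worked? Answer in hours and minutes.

36 h 36 min

Mon: 08:00–15:24 = 7 h 24 min; less 60 min break → 6 h 24 min
Tue: 06:17–11:22 = 5 h 5 min; less 60 min break → 4 h 5 min
Wed: 09:06–17:00 = 7 h 54 min; less 60 min break → 6 h 54 min
Thu: 09:53–20:50 = 10 h 57 min; less 60 min break → 9 h 57 min
Fri: 06:56–13:01 = 6 h 5 min; less 60 min break → 5 h 5 min
Sat: 11:01–16:12 = 5 h 11 min; less 60 min break → 4 h 11 min
Total: 6 h 24 min + 4 h 5 min + 6 h 54 min + 9 h 57 min + 5 h 5 min + 4 h 11 min = 36 h 36 min.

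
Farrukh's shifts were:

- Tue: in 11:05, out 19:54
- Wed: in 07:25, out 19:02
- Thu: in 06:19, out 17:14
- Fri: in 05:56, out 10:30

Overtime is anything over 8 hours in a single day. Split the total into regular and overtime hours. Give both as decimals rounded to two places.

Regular 28.57 hours, overtime 7.35 hours

Tue: 11:05–19:54 = 8 h 49 min
Wed: 07:25–19:02 = 11 h 37 min
Thu: 06:19–17:14 = 10 h 55 min
Fri: 05:56–10:30 = 4 h 34 min
Tue reg 8 h 0 min / OT 0 h 49 min; Wed reg 8 h 0 min / OT 3 h 37 min; Thu reg 8 h 0 min / OT 2 h 55 min; Fri reg 4 h 34 min / OT 0 h 0 min.
Totals: regular 28 h 34 min, overtime 7 h 21 min.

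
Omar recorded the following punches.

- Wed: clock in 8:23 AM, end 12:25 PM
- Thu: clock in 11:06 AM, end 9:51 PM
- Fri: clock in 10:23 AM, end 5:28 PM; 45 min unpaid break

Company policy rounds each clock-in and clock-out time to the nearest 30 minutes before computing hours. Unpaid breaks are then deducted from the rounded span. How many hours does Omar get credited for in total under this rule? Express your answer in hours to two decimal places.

Wed: in 8:23 AM→8:30 AM, out 12:25 PM→12:30 PM; 4 h 0 min
Thu: in 11:06 AM→11:00 AM, out 9:51 PM→10:00 PM; 11 h 0 min
Fri: in 10:23 AM→10:30 AM, out 5:28 PM→5:30 PM; 7 h 0 min − 45 min = 6 h 15 min
Total credited: 21 h 15 min.

21.25 hours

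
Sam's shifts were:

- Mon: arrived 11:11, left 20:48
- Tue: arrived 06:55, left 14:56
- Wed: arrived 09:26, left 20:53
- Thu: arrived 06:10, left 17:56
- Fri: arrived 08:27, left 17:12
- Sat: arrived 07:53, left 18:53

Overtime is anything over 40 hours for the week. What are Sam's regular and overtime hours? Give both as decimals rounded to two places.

Mon: 11:11–20:48 = 9 h 37 min
Tue: 06:55–14:56 = 8 h 1 min
Wed: 09:26–20:53 = 11 h 27 min
Thu: 06:10–17:56 = 11 h 46 min
Fri: 08:27–17:12 = 8 h 45 min
Sat: 07:53–18:53 = 11 h 0 min
Total worked: 60 h 36 min = 60.60 h.
Threshold 40 h → overtime 20 h 36 min, regular 40 h 0 min.

Regular 40.00 hours, overtime 20.60 hours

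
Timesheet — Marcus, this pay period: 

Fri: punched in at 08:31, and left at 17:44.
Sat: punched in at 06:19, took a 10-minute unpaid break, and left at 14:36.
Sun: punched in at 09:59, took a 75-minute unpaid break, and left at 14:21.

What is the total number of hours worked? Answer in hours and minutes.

Fri: 08:31–17:44 = 9 h 13 min
Sat: 06:19–14:36 = 8 h 17 min; less 10 min break → 8 h 7 min
Sun: 09:59–14:21 = 4 h 22 min; less 75 min break → 3 h 7 min
Total: 9 h 13 min + 8 h 7 min + 3 h 7 min = 20 h 27 min.

20 h 27 min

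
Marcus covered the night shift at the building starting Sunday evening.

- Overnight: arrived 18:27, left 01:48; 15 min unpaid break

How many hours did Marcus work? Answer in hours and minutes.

7 h 6 min

Overnight: 18:27 → midnight = 5 h 33 min; midnight → 01:48 = 1 h 48 min; span 7 h 21 min; less 15 min break → 7 h 6 min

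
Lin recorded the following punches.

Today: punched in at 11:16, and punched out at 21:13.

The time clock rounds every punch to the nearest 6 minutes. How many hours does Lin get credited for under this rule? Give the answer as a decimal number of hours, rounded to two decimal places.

9.90 hours

Today: in 11:16→11:18, out 21:13→21:12; 9 h 54 min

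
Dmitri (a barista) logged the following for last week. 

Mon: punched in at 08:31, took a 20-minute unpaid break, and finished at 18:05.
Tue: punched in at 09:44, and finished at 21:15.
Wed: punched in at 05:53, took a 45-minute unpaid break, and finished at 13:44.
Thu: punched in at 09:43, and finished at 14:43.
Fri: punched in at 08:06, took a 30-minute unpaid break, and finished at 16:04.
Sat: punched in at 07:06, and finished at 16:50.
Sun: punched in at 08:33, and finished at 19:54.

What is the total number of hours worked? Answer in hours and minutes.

Mon: 08:31–18:05 = 9 h 34 min; less 20 min break → 9 h 14 min
Tue: 09:44–21:15 = 11 h 31 min
Wed: 05:53–13:44 = 7 h 51 min; less 45 min break → 7 h 6 min
Thu: 09:43–14:43 = 5 h 0 min
Fri: 08:06–16:04 = 7 h 58 min; less 30 min break → 7 h 28 min
Sat: 07:06–16:50 = 9 h 44 min
Sun: 08:33–19:54 = 11 h 21 min
Total: 9 h 14 min + 11 h 31 min + 7 h 6 min + 5 h 0 min + 7 h 28 min + 9 h 44 min + 11 h 21 min = 61 h 24 min.

61 h 24 min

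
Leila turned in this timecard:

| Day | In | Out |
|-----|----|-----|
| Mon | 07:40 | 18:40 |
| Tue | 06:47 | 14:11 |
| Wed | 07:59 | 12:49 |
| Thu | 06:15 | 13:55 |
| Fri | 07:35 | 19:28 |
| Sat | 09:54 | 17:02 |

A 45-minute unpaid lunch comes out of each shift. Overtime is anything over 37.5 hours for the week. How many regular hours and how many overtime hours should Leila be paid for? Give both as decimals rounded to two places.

Mon: 07:40–18:40 = 11 h 0 min; less 45 min break → 10 h 15 min
Tue: 06:47–14:11 = 7 h 24 min; less 45 min break → 6 h 39 min
Wed: 07:59–12:49 = 4 h 50 min; less 45 min break → 4 h 5 min
Thu: 06:15–13:55 = 7 h 40 min; less 45 min break → 6 h 55 min
Fri: 07:35–19:28 = 11 h 53 min; less 45 min break → 11 h 8 min
Sat: 09:54–17:02 = 7 h 8 min; less 45 min break → 6 h 23 min
Total worked: 45 h 25 min = 45.42 h.
Threshold 37.5 h → overtime 7 h 55 min, regular 37 h 30 min.

Regular 37.50 hours, overtime 7.92 hours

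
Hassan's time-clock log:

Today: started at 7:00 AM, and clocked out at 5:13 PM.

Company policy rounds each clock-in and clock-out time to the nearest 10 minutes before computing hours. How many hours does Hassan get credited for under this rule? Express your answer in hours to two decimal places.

Today: in 7:00 AM→7:00 AM, out 5:13 PM→5:10 PM; 10 h 10 min

10.17 hours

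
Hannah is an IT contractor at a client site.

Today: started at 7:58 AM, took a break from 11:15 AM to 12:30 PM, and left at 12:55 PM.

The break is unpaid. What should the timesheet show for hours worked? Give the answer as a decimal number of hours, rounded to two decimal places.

Today: 7:58 AM–12:55 PM = 4 h 57 min; less 75 min break → 3 h 42 min

3.70 hours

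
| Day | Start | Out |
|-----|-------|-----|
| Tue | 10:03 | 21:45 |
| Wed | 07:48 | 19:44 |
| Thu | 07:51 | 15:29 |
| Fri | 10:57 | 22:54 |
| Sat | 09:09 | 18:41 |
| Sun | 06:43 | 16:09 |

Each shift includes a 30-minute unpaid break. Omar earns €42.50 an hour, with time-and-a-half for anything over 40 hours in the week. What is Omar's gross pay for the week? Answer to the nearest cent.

Tue: 10:03–21:45 = 11 h 42 min; less 30 min break → 11 h 12 min
Wed: 07:48–19:44 = 11 h 56 min; less 30 min break → 11 h 26 min
Thu: 07:51–15:29 = 7 h 38 min; less 30 min break → 7 h 8 min
Fri: 10:57–22:54 = 11 h 57 min; less 30 min break → 11 h 27 min
Sat: 09:09–18:41 = 9 h 32 min; less 30 min break → 9 h 2 min
Sun: 06:43–16:09 = 9 h 26 min; less 30 min break → 8 h 56 min
Total worked: 59 h 11 min = 3551 min.
Regular 40 h 0 min = 2400 min at €42.50/h; overtime 19 h 11 min = 1151 min at €63.75/h.
Pay = (2400 × €42.50 + 1151 × €63.75) ÷ 60 = €2922.94.

€2922.94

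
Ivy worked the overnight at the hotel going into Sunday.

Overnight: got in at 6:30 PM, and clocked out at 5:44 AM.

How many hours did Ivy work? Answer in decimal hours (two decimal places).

Overnight: 6:30 PM → midnight = 5 h 30 min; midnight → 5:44 AM = 5 h 44 min; span 11 h 14 min

11.23 hours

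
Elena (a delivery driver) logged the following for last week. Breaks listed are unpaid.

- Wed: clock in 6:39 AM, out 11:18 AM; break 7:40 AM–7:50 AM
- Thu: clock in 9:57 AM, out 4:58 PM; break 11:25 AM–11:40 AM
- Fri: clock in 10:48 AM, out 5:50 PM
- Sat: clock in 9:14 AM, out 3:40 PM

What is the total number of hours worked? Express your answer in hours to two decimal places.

24.72 hours

Wed: 6:39 AM–11:18 AM = 4 h 39 min; less 10 min break → 4 h 29 min
Thu: 9:57 AM–4:58 PM = 7 h 1 min; less 15 min break → 6 h 46 min
Fri: 10:48 AM–5:50 PM = 7 h 2 min
Sat: 9:14 AM–3:40 PM = 6 h 26 min
Total: 4 h 29 min + 6 h 46 min + 7 h 2 min + 6 h 26 min = 24 h 43 min.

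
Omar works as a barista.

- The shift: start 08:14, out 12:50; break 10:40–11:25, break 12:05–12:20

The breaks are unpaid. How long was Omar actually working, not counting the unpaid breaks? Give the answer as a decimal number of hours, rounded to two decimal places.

3.60 hours

The shift: 08:14–12:50 = 4 h 36 min; less 60 min break → 3 h 36 min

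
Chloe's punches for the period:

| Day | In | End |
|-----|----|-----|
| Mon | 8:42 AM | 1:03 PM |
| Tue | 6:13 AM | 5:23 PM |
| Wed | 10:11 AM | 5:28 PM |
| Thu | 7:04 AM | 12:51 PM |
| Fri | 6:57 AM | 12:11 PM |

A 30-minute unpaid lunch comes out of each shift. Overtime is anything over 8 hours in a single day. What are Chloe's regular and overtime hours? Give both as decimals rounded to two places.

Mon: 8:42 AM–1:03 PM = 4 h 21 min; less 30 min break → 3 h 51 min
Tue: 6:13 AM–5:23 PM = 11 h 10 min; less 30 min break → 10 h 40 min
Wed: 10:11 AM–5:28 PM = 7 h 17 min; less 30 min break → 6 h 47 min
Thu: 7:04 AM–12:51 PM = 5 h 47 min; less 30 min break → 5 h 17 min
Fri: 6:57 AM–12:11 PM = 5 h 14 min; less 30 min break → 4 h 44 min
Mon reg 3 h 51 min / OT 0 h 0 min; Tue reg 8 h 0 min / OT 2 h 40 min; Wed reg 6 h 47 min / OT 0 h 0 min; Thu reg 5 h 17 min / OT 0 h 0 min; Fri reg 4 h 44 min / OT 0 h 0 min.
Totals: regular 28 h 39 min, overtime 2 h 40 min.

Regular 28.65 hours, overtime 2.67 hours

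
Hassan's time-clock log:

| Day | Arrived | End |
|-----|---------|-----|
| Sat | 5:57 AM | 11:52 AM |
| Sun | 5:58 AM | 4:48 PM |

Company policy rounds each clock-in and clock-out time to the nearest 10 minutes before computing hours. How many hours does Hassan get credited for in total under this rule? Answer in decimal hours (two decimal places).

16.67 hours

Sat: in 5:57 AM→6:00 AM, out 11:52 AM→11:50 AM; 5 h 50 min
Sun: in 5:58 AM→6:00 AM, out 4:48 PM→4:50 PM; 10 h 50 min
Total credited: 16 h 40 min.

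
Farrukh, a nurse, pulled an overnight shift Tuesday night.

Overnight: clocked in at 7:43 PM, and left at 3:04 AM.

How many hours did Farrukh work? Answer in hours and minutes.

Overnight: 7:43 PM → midnight = 4 h 17 min; midnight → 3:04 AM = 3 h 4 min; span 7 h 21 min

7 h 21 min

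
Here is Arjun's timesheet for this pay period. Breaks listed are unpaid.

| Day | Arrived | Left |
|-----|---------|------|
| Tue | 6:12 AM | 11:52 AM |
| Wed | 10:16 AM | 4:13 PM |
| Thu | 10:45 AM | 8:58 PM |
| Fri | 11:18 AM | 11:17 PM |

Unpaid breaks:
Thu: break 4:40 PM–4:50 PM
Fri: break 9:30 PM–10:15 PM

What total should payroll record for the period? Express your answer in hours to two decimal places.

32.90 hours

Tue: 6:12 AM–11:52 AM = 5 h 40 min
Wed: 10:16 AM–4:13 PM = 5 h 57 min
Thu: 10:45 AM–8:58 PM = 10 h 13 min; less 10 min break → 10 h 3 min
Fri: 11:18 AM–11:17 PM = 11 h 59 min; less 45 min break → 11 h 14 min
Total: 5 h 40 min + 5 h 57 min + 10 h 3 min + 11 h 14 min = 32 h 54 min.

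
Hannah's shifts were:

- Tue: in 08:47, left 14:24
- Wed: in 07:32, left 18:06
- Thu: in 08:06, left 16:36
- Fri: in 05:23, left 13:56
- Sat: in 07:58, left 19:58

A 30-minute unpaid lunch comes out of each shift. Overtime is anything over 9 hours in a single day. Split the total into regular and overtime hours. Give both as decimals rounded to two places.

Regular 39.17 hours, overtime 3.57 hours

Tue: 08:47–14:24 = 5 h 37 min; less 30 min break → 5 h 7 min
Wed: 07:32–18:06 = 10 h 34 min; less 30 min break → 10 h 4 min
Thu: 08:06–16:36 = 8 h 30 min; less 30 min break → 8 h 0 min
Fri: 05:23–13:56 = 8 h 33 min; less 30 min break → 8 h 3 min
Sat: 07:58–19:58 = 12 h 0 min; less 30 min break → 11 h 30 min
Tue reg 5 h 7 min / OT 0 h 0 min; Wed reg 9 h 0 min / OT 1 h 4 min; Thu reg 8 h 0 min / OT 0 h 0 min; Fri reg 8 h 3 min / OT 0 h 0 min; Sat reg 9 h 0 min / OT 2 h 30 min.
Totals: regular 39 h 10 min, overtime 3 h 34 min.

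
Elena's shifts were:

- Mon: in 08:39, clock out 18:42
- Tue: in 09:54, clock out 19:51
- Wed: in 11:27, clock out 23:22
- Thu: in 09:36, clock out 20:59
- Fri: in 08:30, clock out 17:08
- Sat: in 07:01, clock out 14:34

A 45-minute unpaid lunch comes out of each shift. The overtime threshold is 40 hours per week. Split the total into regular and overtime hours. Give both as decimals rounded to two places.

Mon: 08:39–18:42 = 10 h 3 min; less 45 min break → 9 h 18 min
Tue: 09:54–19:51 = 9 h 57 min; less 45 min break → 9 h 12 min
Wed: 11:27–23:22 = 11 h 55 min; less 45 min break → 11 h 10 min
Thu: 09:36–20:59 = 11 h 23 min; less 45 min break → 10 h 38 min
Fri: 08:30–17:08 = 8 h 38 min; less 45 min break → 7 h 53 min
Sat: 07:01–14:34 = 7 h 33 min; less 45 min break → 6 h 48 min
Total worked: 54 h 59 min = 54.98 h.
Threshold 40 h → overtime 14 h 59 min, regular 40 h 0 min.

Regular 40.00 hours, overtime 14.98 hours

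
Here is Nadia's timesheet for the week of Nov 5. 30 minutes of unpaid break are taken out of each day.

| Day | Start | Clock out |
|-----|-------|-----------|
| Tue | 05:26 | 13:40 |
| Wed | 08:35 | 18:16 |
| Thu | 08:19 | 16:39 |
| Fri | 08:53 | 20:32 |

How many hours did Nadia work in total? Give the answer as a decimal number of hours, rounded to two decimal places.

35.90 hours

Tue: 05:26–13:40 = 8 h 14 min; less 30 min break → 7 h 44 min
Wed: 08:35–18:16 = 9 h 41 min; less 30 min break → 9 h 11 min
Thu: 08:19–16:39 = 8 h 20 min; less 30 min break → 7 h 50 min
Fri: 08:53–20:32 = 11 h 39 min; less 30 min break → 11 h 9 min
Total: 7 h 44 min + 9 h 11 min + 7 h 50 min + 11 h 9 min = 35 h 54 min.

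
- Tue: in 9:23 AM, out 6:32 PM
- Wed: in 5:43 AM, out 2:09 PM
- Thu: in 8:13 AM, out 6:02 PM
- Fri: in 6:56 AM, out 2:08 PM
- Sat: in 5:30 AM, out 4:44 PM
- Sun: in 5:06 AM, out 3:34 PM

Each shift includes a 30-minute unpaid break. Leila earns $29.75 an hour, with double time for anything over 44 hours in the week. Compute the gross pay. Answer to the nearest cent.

Tue: 9:23 AM–6:32 PM = 9 h 9 min; less 30 min break → 8 h 39 min
Wed: 5:43 AM–2:09 PM = 8 h 26 min; less 30 min break → 7 h 56 min
Thu: 8:13 AM–6:02 PM = 9 h 49 min; less 30 min break → 9 h 19 min
Fri: 6:56 AM–2:08 PM = 7 h 12 min; less 30 min break → 6 h 42 min
Sat: 5:30 AM–4:44 PM = 11 h 14 min; less 30 min break → 10 h 44 min
Sun: 5:06 AM–3:34 PM = 10 h 28 min; less 30 min break → 9 h 58 min
Total worked: 53 h 18 min = 3198 min.
Regular 44 h 0 min = 2640 min at $29.75/h; overtime 9 h 18 min = 558 min at $59.50/h.
Pay = (2640 × $29.75 + 558 × $59.50) ÷ 60 = $1862.35.

$1862.35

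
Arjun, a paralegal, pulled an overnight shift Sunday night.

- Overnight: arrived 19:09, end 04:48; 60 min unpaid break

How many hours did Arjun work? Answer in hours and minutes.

8 h 39 min

Overnight: 19:09 → midnight = 4 h 51 min; midnight → 04:48 = 4 h 48 min; span 9 h 39 min; less 60 min break → 8 h 39 min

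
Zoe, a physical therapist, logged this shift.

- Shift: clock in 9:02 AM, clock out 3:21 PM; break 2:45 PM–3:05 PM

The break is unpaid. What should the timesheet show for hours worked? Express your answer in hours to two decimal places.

Shift: 9:02 AM–3:21 PM = 6 h 19 min; less 20 min break → 5 h 59 min

5.98 hours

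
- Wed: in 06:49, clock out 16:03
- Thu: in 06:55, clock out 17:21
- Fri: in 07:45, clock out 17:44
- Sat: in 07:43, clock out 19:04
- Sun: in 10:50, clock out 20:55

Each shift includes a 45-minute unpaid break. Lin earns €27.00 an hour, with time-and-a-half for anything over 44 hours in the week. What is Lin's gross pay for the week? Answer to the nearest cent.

Wed: 06:49–16:03 = 9 h 14 min; less 45 min break → 8 h 29 min
Thu: 06:55–17:21 = 10 h 26 min; less 45 min break → 9 h 41 min
Fri: 07:45–17:44 = 9 h 59 min; less 45 min break → 9 h 14 min
Sat: 07:43–19:04 = 11 h 21 min; less 45 min break → 10 h 36 min
Sun: 10:50–20:55 = 10 h 5 min; less 45 min break → 9 h 20 min
Total worked: 47 h 20 min = 2840 min.
Regular 44 h 0 min = 2640 min at €27.00/h; overtime 3 h 20 min = 200 min at €40.50/h.
Pay = (2640 × €27.00 + 200 × €40.50) ÷ 60 = €1323.00.

€1323.00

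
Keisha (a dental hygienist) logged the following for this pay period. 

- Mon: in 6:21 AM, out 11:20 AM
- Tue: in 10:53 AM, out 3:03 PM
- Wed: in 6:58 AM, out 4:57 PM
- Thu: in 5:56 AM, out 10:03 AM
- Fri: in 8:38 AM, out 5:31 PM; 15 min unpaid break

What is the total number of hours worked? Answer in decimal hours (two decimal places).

Mon: 6:21 AM–11:20 AM = 4 h 59 min
Tue: 10:53 AM–3:03 PM = 4 h 10 min
Wed: 6:58 AM–4:57 PM = 9 h 59 min
Thu: 5:56 AM–10:03 AM = 4 h 7 min
Fri: 8:38 AM–5:31 PM = 8 h 53 min; less 15 min break → 8 h 38 min
Total: 4 h 59 min + 4 h 10 min + 9 h 59 min + 4 h 7 min + 8 h 38 min = 31 h 53 min.

31.88 hours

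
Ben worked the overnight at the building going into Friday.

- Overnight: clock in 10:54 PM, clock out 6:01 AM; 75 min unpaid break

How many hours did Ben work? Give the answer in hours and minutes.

5 h 52 min

Overnight: 10:54 PM → midnight = 1 h 6 min; midnight → 6:01 AM = 6 h 1 min; span 7 h 7 min; less 75 min break → 5 h 52 min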